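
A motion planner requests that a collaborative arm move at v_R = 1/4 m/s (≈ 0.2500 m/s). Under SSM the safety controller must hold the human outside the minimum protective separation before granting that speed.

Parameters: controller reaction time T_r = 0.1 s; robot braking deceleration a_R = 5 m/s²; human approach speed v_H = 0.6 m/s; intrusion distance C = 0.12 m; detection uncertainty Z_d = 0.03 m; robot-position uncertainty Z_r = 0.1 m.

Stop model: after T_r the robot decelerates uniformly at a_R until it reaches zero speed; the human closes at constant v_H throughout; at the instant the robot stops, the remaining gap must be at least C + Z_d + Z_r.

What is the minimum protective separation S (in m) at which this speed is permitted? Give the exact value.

stop time T_s = (1/4)/5 = 0.0500 s
robot in T_r: 0.2500·0.1000 = 0.0250 m
robot covers 0.2500·0.0500 − ½·5.0000·0.0500² = 0.0063 m while stopping
human over T_r+T_s: 0.6000·(0.1000+0.0500) = 0.0900 m
residual clearance needed = 0.1200+0.0300+0.1000 = 0.2500 m
S_min ≈ 0.0250+0.0063+0.0900+0.2500  ⇒  S_min = 297/800 m

S_min = 297/800 m = 0.3713 m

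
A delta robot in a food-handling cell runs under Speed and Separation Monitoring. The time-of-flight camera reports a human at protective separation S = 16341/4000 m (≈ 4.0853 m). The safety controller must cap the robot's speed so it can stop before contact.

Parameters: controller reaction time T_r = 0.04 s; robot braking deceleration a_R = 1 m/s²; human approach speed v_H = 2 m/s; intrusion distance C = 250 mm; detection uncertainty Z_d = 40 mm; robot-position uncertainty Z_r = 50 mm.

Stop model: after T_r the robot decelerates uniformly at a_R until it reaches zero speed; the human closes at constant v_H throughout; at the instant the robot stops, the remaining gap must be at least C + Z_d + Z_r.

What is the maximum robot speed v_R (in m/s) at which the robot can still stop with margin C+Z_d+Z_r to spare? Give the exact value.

collect terms ⇒ (1/2)·v_R² + (51/25)·v_R + (-14661/4000) = 0
  disc = (51/25)² − 4·(1/2)·(-14661/4000) = 114921/10000 ; √disc = 339/100
  v_R = (−(51/25) + 339/100) / (2·(1/2)) = 27/20 m/s
check:
T_s = v_R/a_R = (27/20)/1 = 1.3500 s
robot covers v_R·T_r = 1.3500·0.0400 = 0.0540 m before braking
robot under decel: 1.3500²/(2·1.0000) = 0.9113 m
human over T_r+T_s: 2.0000·(0.0400+1.3500) = 2.7800 m
C+Z_d+Z_r = 0.2500+0.0400+0.0500 = 0.3400 m
sum ≈ 0.0540+0.9113+2.7800+0.3400 ≈ 4.0853 m = S ✓

v_R_max = 27/20 m/s = 1.3500 m/s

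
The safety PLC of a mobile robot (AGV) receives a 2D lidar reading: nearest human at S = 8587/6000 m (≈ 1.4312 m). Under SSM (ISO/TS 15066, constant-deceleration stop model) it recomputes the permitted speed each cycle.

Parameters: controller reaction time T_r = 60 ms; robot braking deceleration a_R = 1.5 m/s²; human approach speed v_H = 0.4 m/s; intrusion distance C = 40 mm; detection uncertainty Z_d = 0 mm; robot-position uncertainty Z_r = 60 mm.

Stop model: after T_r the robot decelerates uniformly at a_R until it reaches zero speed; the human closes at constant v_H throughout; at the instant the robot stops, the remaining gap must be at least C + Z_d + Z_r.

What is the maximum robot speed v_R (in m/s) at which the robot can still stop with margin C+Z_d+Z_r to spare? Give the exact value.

collect terms ⇒ (1/3)·v_R² + (49/150)·v_R + (-7843/6000) = 0
  disc = (49/150)² − 4·(1/3)·(-7843/6000) = 1156/625 ; √disc = 34/25
  v_R = (−(49/150) + 34/25) / (2·(1/3)) = 31/20 m/s
check:
braking lasts T_s = (31/20)/(3/2) = 1.0333 s
robot covers v_R·T_r = 1.5500·0.0600 = 0.0930 m before braking
braking distance = 1.5500²/(2·1.5000) = 0.8008 m
person approaches 0.4000·(0.0600+1.0333) = 0.4373 m
margins: 0.0400+0.0000+0.0600 = 0.1000 m
sum ≈ 0.0930+0.8008+0.4373+0.1000 ≈ 1.4312 m = S ✓

v_R_max = 31/20 m/s = 1.5500 m/s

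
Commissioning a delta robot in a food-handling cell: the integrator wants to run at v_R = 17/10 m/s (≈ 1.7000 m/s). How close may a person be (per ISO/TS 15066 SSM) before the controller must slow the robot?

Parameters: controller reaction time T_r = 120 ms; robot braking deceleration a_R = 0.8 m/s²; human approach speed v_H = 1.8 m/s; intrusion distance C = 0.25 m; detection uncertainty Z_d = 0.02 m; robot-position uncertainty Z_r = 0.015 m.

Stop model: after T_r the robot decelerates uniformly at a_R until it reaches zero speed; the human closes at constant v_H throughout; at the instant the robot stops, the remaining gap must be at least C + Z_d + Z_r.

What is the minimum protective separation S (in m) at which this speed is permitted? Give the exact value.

S_min = 5069/800 m = 6.3362 m

stop time T_s = (17/10)/(4/5) = 2.1250 s
robot covers v_R·T_r = 1.7000·0.1200 = 0.2040 m before braking
robot under decel: 1.7000²/(2·0.8000) = 1.8062 m
person approaches 1.8000·(0.1200+2.1250) = 4.0410 m
margins: 0.2500+0.0200+0.0150 = 0.2850 m
S_min ≈ 0.2040+1.8062+4.0410+0.2850  ⇒  S_min = 5069/800 m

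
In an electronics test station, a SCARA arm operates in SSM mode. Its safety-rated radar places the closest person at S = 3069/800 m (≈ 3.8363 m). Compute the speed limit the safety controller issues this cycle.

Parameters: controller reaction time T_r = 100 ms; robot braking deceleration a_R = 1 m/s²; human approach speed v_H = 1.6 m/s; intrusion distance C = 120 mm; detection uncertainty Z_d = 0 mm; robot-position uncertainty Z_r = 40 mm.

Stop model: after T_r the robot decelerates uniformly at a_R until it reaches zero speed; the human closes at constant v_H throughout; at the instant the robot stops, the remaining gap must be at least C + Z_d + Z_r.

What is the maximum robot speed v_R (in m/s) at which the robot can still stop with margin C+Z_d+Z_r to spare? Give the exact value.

v_R_max = 29/20 m/s = 1.4500 m/s

at the boundary: (1/2)·v² + (17/10)·v + (-2813/800) = 0
  disc = (17/10)² − 4·(1/2)·(-2813/800) = 3969/400 ; √disc = 63/20
  v_R = (−(17/10) + 63/20) / (2·(1/2)) = 29/20 m/s
check:
T_s = v_R/a_R = (29/20)/1 = 1.4500 s
reaction-phase robot travel = 1.4500·0.1000 = 0.1450 m
robot under decel: 1.4500²/(2·1.0000) = 1.0513 m
human over T_r+T_s: 1.6000·(0.1000+1.4500) = 2.4800 m
C+Z_d+Z_r = 0.1200+0.0000+0.0400 = 0.1600 m
sum ≈ 0.1450+1.0513+2.4800+0.1600 ≈ 3.8363 m = S ✓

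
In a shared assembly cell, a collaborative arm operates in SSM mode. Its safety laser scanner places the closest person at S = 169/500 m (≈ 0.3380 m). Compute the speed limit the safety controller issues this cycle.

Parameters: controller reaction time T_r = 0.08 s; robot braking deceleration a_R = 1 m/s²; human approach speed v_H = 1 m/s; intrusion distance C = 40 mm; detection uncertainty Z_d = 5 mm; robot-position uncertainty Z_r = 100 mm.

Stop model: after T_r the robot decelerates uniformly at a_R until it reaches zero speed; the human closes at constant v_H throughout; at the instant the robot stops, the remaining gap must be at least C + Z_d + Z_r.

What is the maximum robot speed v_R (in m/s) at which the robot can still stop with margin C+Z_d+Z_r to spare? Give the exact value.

v_R_max = 1/10 m/s = 0.1000 m/s

quadratic (1/2)·v² + (27/25)·v + (-113/1000) = 0
  disc = (27/25)² − 4·(1/2)·(-113/1000) = 3481/2500 ; √disc = 59/50
  v_R = (−(27/25) + 59/50) / (2·(1/2)) = 1/10 m/s
check:
braking lasts T_s = (1/10)/1 = 0.1000 s
robot covers v_R·T_r = 0.1000·0.0800 = 0.0080 m before braking
braking distance = 0.1000²/(2·1.0000) = 0.0050 m
human over T_r+T_s: 1.0000·(0.0800+0.1000) = 0.1800 m
margins: 0.0400+0.0050+0.1000 = 0.1450 m
sum ≈ 0.0080+0.0050+0.1800+0.1450 ≈ 0.3380 m = S ✓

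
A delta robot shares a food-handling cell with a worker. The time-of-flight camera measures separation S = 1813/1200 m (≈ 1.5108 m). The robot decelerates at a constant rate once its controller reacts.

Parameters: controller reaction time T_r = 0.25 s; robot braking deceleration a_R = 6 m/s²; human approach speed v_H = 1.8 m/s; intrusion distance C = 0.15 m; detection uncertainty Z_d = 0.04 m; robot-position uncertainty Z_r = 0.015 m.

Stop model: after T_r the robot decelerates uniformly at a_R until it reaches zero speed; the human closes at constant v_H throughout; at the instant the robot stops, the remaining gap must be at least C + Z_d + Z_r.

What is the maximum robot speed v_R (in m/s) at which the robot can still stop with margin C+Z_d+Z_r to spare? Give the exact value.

quadratic (1/12)·v² + (11/20)·v + (-1027/1200) = 0
  disc = (11/20)² − 4·(1/12)·(-1027/1200) = 529/900 ; √disc = 23/30
  v_R = (−(11/20) + 23/30) / (2·(1/12)) = 13/10 m/s
check:
T_s = v_R/a_R = (13/10)/6 = 0.2167 s
robot in T_r: 1.3000·0.2500 = 0.3250 m
robot under decel: 1.3000²/(2·6.0000) = 0.1408 m
human closes 1.8000·0.4667 = 0.8400 m
C+Z_d+Z_r = 0.1500+0.0400+0.0150 = 0.2050 m
sum ≈ 0.3250+0.1408+0.8400+0.2050 ≈ 1.5108 m = S ✓

v_R_max = 13/10 m/s = 1.3000 m/s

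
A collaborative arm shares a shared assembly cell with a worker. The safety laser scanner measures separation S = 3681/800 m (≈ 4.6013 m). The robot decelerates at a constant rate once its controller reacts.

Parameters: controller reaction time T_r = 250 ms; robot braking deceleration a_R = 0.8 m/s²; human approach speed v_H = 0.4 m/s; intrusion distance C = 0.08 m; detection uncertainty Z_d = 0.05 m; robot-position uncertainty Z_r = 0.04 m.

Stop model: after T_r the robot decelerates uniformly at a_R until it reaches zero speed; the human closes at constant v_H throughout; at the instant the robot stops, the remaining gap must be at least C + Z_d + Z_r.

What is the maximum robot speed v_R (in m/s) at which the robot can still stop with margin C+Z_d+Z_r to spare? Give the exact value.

v_R_max = 21/10 m/s = 2.1000 m/s

quadratic (5/8)·v² + (3/4)·v + (-693/160) = 0
  disc = (3/4)² − 4·(5/8)·(-693/160) = 729/64 ; √disc = 27/8
  v_R = (−(3/4) + 27/8) / (2·(5/8)) = 21/10 m/s
check:
braking lasts T_s = (21/10)/(4/5) = 2.6250 s
robot in T_r: 2.1000·0.2500 = 0.5250 m
braking distance = 2.1000²/(2·0.8000) = 2.7563 m
person approaches 0.4000·(0.2500+2.6250) = 1.1500 m
C+Z_d+Z_r = 0.0800+0.0500+0.0400 = 0.1700 m
sum ≈ 0.5250+2.7563+1.1500+0.1700 ≈ 4.6013 m = S ✓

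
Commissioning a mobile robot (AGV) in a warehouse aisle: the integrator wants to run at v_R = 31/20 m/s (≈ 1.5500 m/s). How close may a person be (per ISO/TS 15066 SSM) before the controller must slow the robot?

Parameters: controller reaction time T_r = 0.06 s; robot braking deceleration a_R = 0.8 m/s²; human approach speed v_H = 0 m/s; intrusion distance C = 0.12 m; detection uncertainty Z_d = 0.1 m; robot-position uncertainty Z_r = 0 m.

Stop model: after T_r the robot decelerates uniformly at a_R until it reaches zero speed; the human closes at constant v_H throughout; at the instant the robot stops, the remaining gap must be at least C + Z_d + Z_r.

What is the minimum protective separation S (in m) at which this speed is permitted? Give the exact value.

braking lasts T_s = (31/20)/(4/5) = 1.9375 s
reaction-phase robot travel = 1.5500·0.0600 = 0.0930 m
braking distance = 1.5500²/(2·0.8000) = 1.5016 m
human over T_r+T_s: 0.0000·(0.0600+1.9375) = 0.0000 m
residual clearance needed = 0.1200+0.1000+0.0000 = 0.2200 m
S_min ≈ 0.0930+1.5016+0.0000+0.2200  ⇒  S_min = 29033/16000 m

S_min = 29033/16000 m = 1.8146 m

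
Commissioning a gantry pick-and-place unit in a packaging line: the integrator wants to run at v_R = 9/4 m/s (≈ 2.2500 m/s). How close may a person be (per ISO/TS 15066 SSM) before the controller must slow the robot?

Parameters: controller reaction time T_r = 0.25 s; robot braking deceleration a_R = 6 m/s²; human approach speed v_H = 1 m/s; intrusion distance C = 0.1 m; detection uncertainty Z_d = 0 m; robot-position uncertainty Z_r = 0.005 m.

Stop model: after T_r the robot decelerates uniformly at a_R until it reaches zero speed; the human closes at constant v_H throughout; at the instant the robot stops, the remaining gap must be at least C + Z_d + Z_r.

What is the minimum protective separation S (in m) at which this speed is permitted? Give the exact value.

S_min = 2743/1600 m = 1.7144 m

stop time T_s = (9/4)/6 = 0.3750 s
robot covers v_R·T_r = 2.2500·0.2500 = 0.5625 m before braking
robot under decel: 2.2500²/(2·6.0000) = 0.4219 m
human closes 1.0000·0.6250 = 0.6250 m
margins: 0.1000+0.0000+0.0050 = 0.1050 m
S_min ≈ 0.5625+0.4219+0.6250+0.1050  ⇒  S_min = 2743/1600 m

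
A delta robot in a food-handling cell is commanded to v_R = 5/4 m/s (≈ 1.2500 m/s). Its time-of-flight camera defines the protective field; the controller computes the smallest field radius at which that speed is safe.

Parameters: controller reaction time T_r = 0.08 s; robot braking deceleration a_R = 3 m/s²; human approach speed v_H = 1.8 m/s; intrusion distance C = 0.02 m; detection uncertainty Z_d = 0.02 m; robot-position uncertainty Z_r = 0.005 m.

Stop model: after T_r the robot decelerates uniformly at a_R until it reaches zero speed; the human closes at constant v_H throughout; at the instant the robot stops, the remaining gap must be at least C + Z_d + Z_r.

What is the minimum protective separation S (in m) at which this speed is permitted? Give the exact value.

S_min = 15593/12000 m = 1.2994 m

stop time T_s = (5/4)/3 = 0.4167 s
reaction-phase robot travel = 1.2500·0.0800 = 0.1000 m
braking distance = 1.2500²/(2·3.0000) = 0.2604 m
person approaches 1.8000·(0.0800+0.4167) = 0.8940 m
residual clearance needed = 0.0200+0.0200+0.0050 = 0.0450 m
S_min ≈ 0.1000+0.2604+0.8940+0.0450  ⇒  S_min = 15593/12000 m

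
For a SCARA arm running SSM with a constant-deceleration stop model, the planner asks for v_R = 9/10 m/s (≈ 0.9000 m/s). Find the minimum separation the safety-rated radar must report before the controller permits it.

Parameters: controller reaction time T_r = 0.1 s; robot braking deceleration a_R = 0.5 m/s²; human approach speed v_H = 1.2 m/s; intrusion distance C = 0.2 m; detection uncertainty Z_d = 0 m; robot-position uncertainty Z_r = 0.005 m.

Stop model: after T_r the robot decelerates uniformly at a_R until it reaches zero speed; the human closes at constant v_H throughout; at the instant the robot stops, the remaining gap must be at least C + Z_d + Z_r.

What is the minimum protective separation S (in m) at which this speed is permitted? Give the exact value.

S_min = 677/200 m = 3.3850 m

T_s = v_R/a_R = (9/10)/(1/2) = 1.8000 s
robot covers v_R·T_r = 0.9000·0.1000 = 0.0900 m before braking
braking distance = 0.9000²/(2·0.5000) = 0.8100 m
person approaches 1.2000·(0.1000+1.8000) = 2.2800 m
margins: 0.2000+0.0000+0.0050 = 0.2050 m
S_min ≈ 0.0900+0.8100+2.2800+0.2050  ⇒  S_min = 677/200 m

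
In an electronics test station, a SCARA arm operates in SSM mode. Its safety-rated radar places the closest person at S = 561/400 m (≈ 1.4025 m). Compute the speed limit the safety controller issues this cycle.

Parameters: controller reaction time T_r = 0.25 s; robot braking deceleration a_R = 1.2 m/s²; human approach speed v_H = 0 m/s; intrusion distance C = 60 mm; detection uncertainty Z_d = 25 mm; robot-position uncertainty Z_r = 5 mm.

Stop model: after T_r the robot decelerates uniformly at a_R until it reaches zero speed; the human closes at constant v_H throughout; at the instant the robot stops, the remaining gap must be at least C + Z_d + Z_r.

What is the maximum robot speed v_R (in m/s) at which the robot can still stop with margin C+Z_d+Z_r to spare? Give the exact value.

v_R_max = 3/2 m/s = 1.5000 m/s

at the boundary: (5/12)·v² + (1/4)·v + (-21/16) = 0
  disc = (1/4)² − 4·(5/12)·(-21/16) = 9/4 ; √disc = 3/2
  v_R = (−(1/4) + 3/2) / (2·(5/12)) = 3/2 m/s
check:
braking lasts T_s = (3/2)/(6/5) = 1.2500 s
reaction-phase robot travel = 1.5000·0.2500 = 0.3750 m
robot under decel: 1.5000²/(2·1.2000) = 0.9375 m
human over T_r+T_s: 0.0000·(0.2500+1.2500) = 0.0000 m
margins: 0.0600+0.0250+0.0050 = 0.0900 m
sum ≈ 0.3750+0.9375+0.0000+0.0900 ≈ 1.4025 m = S ✓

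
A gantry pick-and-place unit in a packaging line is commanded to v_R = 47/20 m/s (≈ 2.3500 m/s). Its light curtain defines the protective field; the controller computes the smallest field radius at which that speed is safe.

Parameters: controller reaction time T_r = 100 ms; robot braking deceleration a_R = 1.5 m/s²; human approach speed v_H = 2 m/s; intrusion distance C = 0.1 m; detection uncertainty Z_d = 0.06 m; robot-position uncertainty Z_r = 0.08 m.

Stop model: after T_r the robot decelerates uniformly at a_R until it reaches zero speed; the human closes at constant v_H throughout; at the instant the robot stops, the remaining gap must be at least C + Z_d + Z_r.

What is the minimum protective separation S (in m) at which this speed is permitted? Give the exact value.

stop time T_s = (47/20)/(3/2) = 1.5667 s
reaction-phase robot travel = 2.3500·0.1000 = 0.2350 m
robot covers 2.3500·1.5667 − ½·1.5000·1.5667² = 1.8408 m while stopping
human closes 2.0000·1.6667 = 3.3333 m
residual clearance needed = 0.1000+0.0600+0.0800 = 0.2400 m
S_min ≈ 0.2350+1.8408+3.3333+0.2400  ⇒  S_min = 6779/1200 m

S_min = 6779/1200 m = 5.6492 m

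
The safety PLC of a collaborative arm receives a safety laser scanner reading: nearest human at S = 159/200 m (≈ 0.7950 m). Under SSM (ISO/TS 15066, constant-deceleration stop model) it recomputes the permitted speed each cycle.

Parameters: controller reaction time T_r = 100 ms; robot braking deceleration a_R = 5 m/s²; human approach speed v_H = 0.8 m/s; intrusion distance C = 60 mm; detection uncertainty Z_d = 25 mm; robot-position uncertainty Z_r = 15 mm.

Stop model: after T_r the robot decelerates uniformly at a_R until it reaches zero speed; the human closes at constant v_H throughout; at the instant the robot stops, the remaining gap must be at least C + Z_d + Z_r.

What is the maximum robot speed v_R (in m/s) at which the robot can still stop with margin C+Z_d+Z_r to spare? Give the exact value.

v_R_max = 3/2 m/s = 1.5000 m/s

collect terms ⇒ (1/10)·v_R² + (13/50)·v_R + (-123/200) = 0
  disc = (13/50)² − 4·(1/10)·(-123/200) = 196/625 ; √disc = 14/25
  v_R = (−(13/50) + 14/25) / (2·(1/10)) = 3/2 m/s
check:
stop time T_s = (3/2)/5 = 0.3000 s
robot covers v_R·T_r = 1.5000·0.1000 = 0.1500 m before braking
braking distance = 1.5000²/(2·5.0000) = 0.2250 m
human over T_r+T_s: 0.8000·(0.1000+0.3000) = 0.3200 m
C+Z_d+Z_r = 0.0600+0.0250+0.0150 = 0.1000 m
sum ≈ 0.1500+0.2250+0.3200+0.1000 ≈ 0.7950 m = S ✓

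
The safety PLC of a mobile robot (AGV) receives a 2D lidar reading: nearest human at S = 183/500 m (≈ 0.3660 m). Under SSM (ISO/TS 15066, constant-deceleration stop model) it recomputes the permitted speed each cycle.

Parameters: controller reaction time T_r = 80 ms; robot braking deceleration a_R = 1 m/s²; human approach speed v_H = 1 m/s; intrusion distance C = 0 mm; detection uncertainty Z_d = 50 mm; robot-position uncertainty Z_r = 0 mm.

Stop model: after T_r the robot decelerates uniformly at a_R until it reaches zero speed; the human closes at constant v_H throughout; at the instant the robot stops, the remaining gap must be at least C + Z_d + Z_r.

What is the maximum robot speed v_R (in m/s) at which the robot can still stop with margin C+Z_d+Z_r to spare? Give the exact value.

collect terms ⇒ (1/2)·v_R² + (27/25)·v_R + (-59/250) = 0
  disc = (27/25)² − 4·(1/2)·(-59/250) = 1024/625 ; √disc = 32/25
  v_R = (−(27/25) + 32/25) / (2·(1/2)) = 1/5 m/s
check:
T_s = v_R/a_R = (1/5)/1 = 0.2000 s
robot in T_r: 0.2000·0.0800 = 0.0160 m
robot covers 0.2000·0.2000 − ½·1.0000·0.2000² = 0.0200 m while stopping
human over T_r+T_s: 1.0000·(0.0800+0.2000) = 0.2800 m
margins: 0.0000+0.0500+0.0000 = 0.0500 m
sum ≈ 0.0160+0.0200+0.2800+0.0500 ≈ 0.3660 m = S ✓

v_R_max = 1/5 m/s = 0.2000 m/s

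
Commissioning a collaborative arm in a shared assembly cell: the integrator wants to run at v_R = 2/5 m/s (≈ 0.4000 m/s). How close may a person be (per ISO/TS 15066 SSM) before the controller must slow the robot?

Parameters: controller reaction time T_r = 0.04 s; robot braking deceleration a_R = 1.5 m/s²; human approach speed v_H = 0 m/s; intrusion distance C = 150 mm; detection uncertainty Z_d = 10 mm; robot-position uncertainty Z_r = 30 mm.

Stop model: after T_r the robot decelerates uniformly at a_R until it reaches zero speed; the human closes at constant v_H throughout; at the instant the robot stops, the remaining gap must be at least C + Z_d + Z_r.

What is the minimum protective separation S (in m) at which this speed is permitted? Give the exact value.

T_s = v_R/a_R = (2/5)/(3/2) = 0.2667 s
robot covers v_R·T_r = 0.4000·0.0400 = 0.0160 m before braking
braking distance = 0.4000²/(2·1.5000) = 0.0533 m
human over T_r+T_s: 0.0000·(0.0400+0.2667) = 0.0000 m
margins: 0.1500+0.0100+0.0300 = 0.1900 m
S_min ≈ 0.0160+0.0533+0.0000+0.1900  ⇒  S_min = 389/1500 m

S_min = 389/1500 m = 0.2593 m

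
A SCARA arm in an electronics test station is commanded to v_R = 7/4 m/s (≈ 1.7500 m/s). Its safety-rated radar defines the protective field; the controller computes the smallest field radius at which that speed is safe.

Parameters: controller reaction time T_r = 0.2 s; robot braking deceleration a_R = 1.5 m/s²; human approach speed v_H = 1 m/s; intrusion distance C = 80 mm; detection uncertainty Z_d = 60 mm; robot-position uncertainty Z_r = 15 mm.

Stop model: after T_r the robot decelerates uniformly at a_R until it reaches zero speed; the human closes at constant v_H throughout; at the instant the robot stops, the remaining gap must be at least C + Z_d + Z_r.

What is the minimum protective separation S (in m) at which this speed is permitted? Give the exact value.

T_s = v_R/a_R = (7/4)/(3/2) = 1.1667 s
reaction-phase robot travel = 1.7500·0.2000 = 0.3500 m
robot covers 1.7500·1.1667 − ½·1.5000·1.1667² = 1.0208 m while stopping
person approaches 1.0000·(0.2000+1.1667) = 1.3667 m
residual clearance needed = 0.0800+0.0600+0.0150 = 0.1550 m
S_min ≈ 0.3500+1.0208+1.3667+0.1550  ⇒  S_min = 1157/400 m

S_min = 1157/400 m = 2.8925 m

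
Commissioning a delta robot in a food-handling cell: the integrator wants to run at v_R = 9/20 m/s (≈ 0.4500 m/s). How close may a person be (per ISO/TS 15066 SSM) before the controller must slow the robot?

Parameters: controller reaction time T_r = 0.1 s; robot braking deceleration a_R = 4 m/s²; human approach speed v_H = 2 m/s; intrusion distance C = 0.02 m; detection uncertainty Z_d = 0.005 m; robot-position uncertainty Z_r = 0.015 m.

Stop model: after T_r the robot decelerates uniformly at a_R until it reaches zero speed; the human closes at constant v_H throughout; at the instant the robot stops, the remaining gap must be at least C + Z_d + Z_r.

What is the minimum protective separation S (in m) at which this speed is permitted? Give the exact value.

T_s = v_R/a_R = (9/20)/4 = 0.1125 s
robot in T_r: 0.4500·0.1000 = 0.0450 m
robot under decel: 0.4500²/(2·4.0000) = 0.0253 m
human closes 2.0000·0.2125 = 0.4250 m
residual clearance needed = 0.0200+0.0050+0.0150 = 0.0400 m
S_min ≈ 0.0450+0.0253+0.4250+0.0400  ⇒  S_min = 1713/3200 m

S_min = 1713/3200 m = 0.5353 m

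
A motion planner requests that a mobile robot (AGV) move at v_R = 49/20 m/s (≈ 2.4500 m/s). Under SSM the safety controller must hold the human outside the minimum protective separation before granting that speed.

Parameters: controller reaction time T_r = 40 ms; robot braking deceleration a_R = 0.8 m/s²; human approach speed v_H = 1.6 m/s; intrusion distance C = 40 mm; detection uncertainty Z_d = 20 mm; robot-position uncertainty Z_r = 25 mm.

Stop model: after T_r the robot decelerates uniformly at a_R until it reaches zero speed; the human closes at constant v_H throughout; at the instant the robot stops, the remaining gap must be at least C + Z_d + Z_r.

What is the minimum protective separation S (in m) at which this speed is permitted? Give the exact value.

S_min = 142377/16000 m = 8.8986 m

stop time T_s = (49/20)/(4/5) = 3.0625 s
robot covers v_R·T_r = 2.4500·0.0400 = 0.0980 m before braking
robot under decel: 2.4500²/(2·0.8000) = 3.7516 m
human closes 1.6000·3.1025 = 4.9640 m
C+Z_d+Z_r = 0.0400+0.0200+0.0250 = 0.0850 m
S_min ≈ 0.0980+3.7516+4.9640+0.0850  ⇒  S_min = 142377/16000 m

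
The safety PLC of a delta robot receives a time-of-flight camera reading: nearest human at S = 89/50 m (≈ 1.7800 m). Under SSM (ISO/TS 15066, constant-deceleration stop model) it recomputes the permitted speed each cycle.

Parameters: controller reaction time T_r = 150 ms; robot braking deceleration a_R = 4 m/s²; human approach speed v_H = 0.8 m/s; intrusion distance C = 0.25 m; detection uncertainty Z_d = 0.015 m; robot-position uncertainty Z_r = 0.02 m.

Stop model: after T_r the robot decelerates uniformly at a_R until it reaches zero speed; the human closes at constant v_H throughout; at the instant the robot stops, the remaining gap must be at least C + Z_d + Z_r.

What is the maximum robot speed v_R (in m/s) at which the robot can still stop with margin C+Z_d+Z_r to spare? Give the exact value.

quadratic (1/8)·v² + (7/20)·v + (-11/8) = 0
  disc = (7/20)² − 4·(1/8)·(-11/8) = 81/100 ; √disc = 9/10
  v_R = (−(7/20) + 9/10) / (2·(1/8)) = 11/5 m/s
check:
T_s = v_R/a_R = (11/5)/4 = 0.5500 s
reaction-phase robot travel = 2.2000·0.1500 = 0.3300 m
robot covers 2.2000·0.5500 − ½·4.0000·0.5500² = 0.6050 m while stopping
person approaches 0.8000·(0.1500+0.5500) = 0.5600 m
margins: 0.2500+0.0150+0.0200 = 0.2850 m
sum ≈ 0.3300+0.6050+0.5600+0.2850 ≈ 1.7800 m = S ✓

v_R_max = 11/5 m/s = 2.2000 m/s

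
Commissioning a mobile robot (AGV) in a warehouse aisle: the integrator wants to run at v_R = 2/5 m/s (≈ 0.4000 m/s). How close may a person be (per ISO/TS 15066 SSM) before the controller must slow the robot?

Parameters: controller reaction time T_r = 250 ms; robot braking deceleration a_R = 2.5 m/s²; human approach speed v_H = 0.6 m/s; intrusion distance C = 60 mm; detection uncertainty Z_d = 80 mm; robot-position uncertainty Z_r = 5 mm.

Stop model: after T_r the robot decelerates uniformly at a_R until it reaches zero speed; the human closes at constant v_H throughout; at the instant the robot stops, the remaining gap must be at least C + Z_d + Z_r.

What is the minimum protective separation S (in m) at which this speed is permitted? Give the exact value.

S_min = 523/1000 m = 0.5230 m

T_s = v_R/a_R = (2/5)/(5/2) = 0.1600 s
robot covers v_R·T_r = 0.4000·0.2500 = 0.1000 m before braking
robot covers 0.4000·0.1600 − ½·2.5000·0.1600² = 0.0320 m while stopping
human over T_r+T_s: 0.6000·(0.2500+0.1600) = 0.2460 m
C+Z_d+Z_r = 0.0600+0.0800+0.0050 = 0.1450 m
S_min ≈ 0.1000+0.0320+0.2460+0.1450  ⇒  S_min = 523/1000 m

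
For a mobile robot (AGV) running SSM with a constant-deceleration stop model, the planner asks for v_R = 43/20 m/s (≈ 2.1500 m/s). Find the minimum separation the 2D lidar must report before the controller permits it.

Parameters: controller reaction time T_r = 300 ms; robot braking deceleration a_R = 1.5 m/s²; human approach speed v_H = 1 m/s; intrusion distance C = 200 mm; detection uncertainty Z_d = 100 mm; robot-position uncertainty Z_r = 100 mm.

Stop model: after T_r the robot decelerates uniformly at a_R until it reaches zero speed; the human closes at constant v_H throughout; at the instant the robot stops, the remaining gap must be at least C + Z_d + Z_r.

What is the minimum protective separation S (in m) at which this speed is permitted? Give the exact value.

S_min = 5183/1200 m = 4.3192 m

stop time T_s = (43/20)/(3/2) = 1.4333 s
robot in T_r: 2.1500·0.3000 = 0.6450 m
robot under decel: 2.1500²/(2·1.5000) = 1.5408 m
human over T_r+T_s: 1.0000·(0.3000+1.4333) = 1.7333 m
residual clearance needed = 0.2000+0.1000+0.1000 = 0.4000 m
S_min ≈ 0.6450+1.5408+1.7333+0.4000  ⇒  S_min = 5183/1200 m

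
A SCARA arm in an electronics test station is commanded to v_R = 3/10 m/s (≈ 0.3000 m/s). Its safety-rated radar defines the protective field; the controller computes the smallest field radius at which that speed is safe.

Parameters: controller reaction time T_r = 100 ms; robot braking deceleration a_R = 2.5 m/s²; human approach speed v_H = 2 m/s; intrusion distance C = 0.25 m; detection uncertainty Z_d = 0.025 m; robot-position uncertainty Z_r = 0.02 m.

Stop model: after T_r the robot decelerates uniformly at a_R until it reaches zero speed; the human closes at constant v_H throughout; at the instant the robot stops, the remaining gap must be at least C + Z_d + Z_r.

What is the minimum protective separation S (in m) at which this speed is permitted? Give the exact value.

S_min = 783/1000 m = 0.7830 m

T_s = v_R/a_R = (3/10)/(5/2) = 0.1200 s
robot covers v_R·T_r = 0.3000·0.1000 = 0.0300 m before braking
braking distance = 0.3000²/(2·2.5000) = 0.0180 m
human over T_r+T_s: 2.0000·(0.1000+0.1200) = 0.4400 m
C+Z_d+Z_r = 0.2500+0.0250+0.0200 = 0.2950 m
S_min ≈ 0.0300+0.0180+0.4400+0.2950  ⇒  S_min = 783/1000 m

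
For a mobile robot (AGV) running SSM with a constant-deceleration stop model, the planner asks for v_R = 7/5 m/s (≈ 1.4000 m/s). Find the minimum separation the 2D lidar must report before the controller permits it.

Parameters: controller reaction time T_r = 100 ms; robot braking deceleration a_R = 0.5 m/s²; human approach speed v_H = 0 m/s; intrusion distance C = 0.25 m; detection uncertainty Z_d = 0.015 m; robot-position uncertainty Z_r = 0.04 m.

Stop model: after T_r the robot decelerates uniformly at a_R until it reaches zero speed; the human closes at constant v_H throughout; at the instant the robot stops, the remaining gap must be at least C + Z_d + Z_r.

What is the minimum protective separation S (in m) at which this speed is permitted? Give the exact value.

braking lasts T_s = (7/5)/(1/2) = 2.8000 s
robot covers v_R·T_r = 1.4000·0.1000 = 0.1400 m before braking
robot under decel: 1.4000²/(2·0.5000) = 1.9600 m
human over T_r+T_s: 0.0000·(0.1000+2.8000) = 0.0000 m
margins: 0.2500+0.0150+0.0400 = 0.3050 m
S_min ≈ 0.1400+1.9600+0.0000+0.3050  ⇒  S_min = 481/200 m

S_min = 481/200 m = 2.4050 m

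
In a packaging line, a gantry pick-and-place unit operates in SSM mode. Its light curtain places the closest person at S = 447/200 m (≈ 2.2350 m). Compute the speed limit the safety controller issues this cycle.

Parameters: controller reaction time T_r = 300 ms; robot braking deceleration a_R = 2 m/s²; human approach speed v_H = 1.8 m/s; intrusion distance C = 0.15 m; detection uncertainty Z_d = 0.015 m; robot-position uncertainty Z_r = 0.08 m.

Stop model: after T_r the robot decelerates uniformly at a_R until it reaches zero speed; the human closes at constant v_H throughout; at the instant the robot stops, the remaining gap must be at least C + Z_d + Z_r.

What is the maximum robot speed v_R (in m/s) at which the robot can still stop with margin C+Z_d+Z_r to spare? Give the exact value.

v_R_max = 1 m/s = 1.0000 m/s

at the boundary: (1/4)·v² + (6/5)·v + (-29/20) = 0
  disc = (6/5)² − 4·(1/4)·(-29/20) = 289/100 ; √disc = 17/10
  v_R = (−(6/5) + 17/10) / (2·(1/4)) = 1 m/s
check:
stop time T_s = 1/2 = 0.5000 s
reaction-phase robot travel = 1.0000·0.3000 = 0.3000 m
braking distance = 1.0000²/(2·2.0000) = 0.2500 m
human closes 1.8000·0.8000 = 1.4400 m
C+Z_d+Z_r = 0.1500+0.0150+0.0800 = 0.2450 m
sum ≈ 0.3000+0.2500+1.4400+0.2450 ≈ 2.2350 m = S ✓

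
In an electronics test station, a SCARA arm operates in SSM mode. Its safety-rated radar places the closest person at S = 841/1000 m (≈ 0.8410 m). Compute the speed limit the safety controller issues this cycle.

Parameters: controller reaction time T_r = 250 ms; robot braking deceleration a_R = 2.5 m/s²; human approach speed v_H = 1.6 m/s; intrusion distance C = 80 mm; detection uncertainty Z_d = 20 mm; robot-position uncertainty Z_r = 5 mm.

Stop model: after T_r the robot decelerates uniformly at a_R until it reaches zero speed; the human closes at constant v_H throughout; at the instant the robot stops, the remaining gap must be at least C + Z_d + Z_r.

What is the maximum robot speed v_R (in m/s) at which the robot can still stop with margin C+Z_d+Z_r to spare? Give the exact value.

quadratic (1/5)·v² + (89/100)·v + (-42/125) = 0
  disc = (89/100)² − 4·(1/5)·(-42/125) = 10609/10000 ; √disc = 103/100
  v_R = (−(89/100) + 103/100) / (2·(1/5)) = 7/20 m/s
check:
stop time T_s = (7/20)/(5/2) = 0.1400 s
reaction-phase robot travel = 0.3500·0.2500 = 0.0875 m
robot covers 0.3500·0.1400 − ½·2.5000·0.1400² = 0.0245 m while stopping
human closes 1.6000·0.3900 = 0.6240 m
C+Z_d+Z_r = 0.0800+0.0200+0.0050 = 0.1050 m
sum ≈ 0.0875+0.0245+0.6240+0.1050 ≈ 0.8410 m = S ✓

v_R_max = 7/20 m/s = 0.3500 m/s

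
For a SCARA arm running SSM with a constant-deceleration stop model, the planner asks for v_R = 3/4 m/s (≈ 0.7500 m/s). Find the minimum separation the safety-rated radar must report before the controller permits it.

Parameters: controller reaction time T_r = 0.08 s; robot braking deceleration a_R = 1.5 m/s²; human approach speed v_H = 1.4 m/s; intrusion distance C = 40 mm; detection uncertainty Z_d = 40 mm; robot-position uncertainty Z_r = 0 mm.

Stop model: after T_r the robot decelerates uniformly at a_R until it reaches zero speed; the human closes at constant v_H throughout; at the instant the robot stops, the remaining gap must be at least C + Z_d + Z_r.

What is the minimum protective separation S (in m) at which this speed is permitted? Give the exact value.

S_min = 2279/2000 m = 1.1395 m

braking lasts T_s = (3/4)/(3/2) = 0.5000 s
robot covers v_R·T_r = 0.7500·0.0800 = 0.0600 m before braking
robot under decel: 0.7500²/(2·1.5000) = 0.1875 m
person approaches 1.4000·(0.0800+0.5000) = 0.8120 m
margins: 0.0400+0.0400+0.0000 = 0.0800 m
S_min ≈ 0.0600+0.1875+0.8120+0.0800  ⇒  S_min = 2279/2000 m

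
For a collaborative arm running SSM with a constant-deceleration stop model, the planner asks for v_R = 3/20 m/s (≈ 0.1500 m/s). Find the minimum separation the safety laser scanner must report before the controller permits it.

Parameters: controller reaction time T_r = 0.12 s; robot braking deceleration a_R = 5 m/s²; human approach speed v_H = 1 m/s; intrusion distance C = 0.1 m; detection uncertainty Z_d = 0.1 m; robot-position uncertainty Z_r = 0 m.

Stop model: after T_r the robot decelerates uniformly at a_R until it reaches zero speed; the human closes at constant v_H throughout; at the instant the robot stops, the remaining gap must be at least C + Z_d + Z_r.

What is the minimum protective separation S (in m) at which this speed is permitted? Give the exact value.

S_min = 1481/4000 m = 0.3703 m

braking lasts T_s = (3/20)/5 = 0.0300 s
robot covers v_R·T_r = 0.1500·0.1200 = 0.0180 m before braking
braking distance = 0.1500²/(2·5.0000) = 0.0022 m
human over T_r+T_s: 1.0000·(0.1200+0.0300) = 0.1500 m
margins: 0.1000+0.1000+0.0000 = 0.2000 m
S_min ≈ 0.0180+0.0022+0.1500+0.2000  ⇒  S_min = 1481/4000 m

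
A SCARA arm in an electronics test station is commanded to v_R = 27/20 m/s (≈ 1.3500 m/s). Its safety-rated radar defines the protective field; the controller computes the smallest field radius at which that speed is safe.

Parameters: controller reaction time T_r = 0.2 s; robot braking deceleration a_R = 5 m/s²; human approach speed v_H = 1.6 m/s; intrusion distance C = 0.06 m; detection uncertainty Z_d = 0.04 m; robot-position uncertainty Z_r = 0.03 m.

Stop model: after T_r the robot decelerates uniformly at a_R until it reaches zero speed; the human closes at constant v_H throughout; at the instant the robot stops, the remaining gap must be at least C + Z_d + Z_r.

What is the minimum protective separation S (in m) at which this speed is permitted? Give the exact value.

stop time T_s = (27/20)/5 = 0.2700 s
robot covers v_R·T_r = 1.3500·0.2000 = 0.2700 m before braking
braking distance = 1.3500²/(2·5.0000) = 0.1822 m
human closes 1.6000·0.4700 = 0.7520 m
margins: 0.0600+0.0400+0.0300 = 0.1300 m
S_min ≈ 0.2700+0.1822+0.7520+0.1300  ⇒  S_min = 5337/4000 m

S_min = 5337/4000 m = 1.3342 m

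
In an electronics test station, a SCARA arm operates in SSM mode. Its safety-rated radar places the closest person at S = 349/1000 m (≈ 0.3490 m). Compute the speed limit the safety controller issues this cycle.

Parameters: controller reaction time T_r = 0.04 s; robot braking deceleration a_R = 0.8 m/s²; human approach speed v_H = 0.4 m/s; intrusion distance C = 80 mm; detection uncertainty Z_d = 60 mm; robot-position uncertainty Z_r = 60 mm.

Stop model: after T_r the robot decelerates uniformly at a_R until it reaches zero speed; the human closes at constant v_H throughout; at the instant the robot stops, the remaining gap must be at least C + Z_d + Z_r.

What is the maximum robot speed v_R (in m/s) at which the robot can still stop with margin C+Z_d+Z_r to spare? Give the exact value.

collect terms ⇒ (5/8)·v_R² + (27/50)·v_R + (-133/1000) = 0
  disc = (27/50)² − 4·(5/8)·(-133/1000) = 6241/10000 ; √disc = 79/100
  v_R = (−(27/50) + 79/100) / (2·(5/8)) = 1/5 m/s
check:
T_s = v_R/a_R = (1/5)/(4/5) = 0.2500 s
robot covers v_R·T_r = 0.2000·0.0400 = 0.0080 m before braking
robot covers 0.2000·0.2500 − ½·0.8000·0.2500² = 0.0250 m while stopping
person approaches 0.4000·(0.0400+0.2500) = 0.1160 m
margins: 0.0800+0.0600+0.0600 = 0.2000 m
sum ≈ 0.0080+0.0250+0.1160+0.2000 ≈ 0.3490 m = S ✓

v_R_max = 1/5 m/s = 0.2000 m/s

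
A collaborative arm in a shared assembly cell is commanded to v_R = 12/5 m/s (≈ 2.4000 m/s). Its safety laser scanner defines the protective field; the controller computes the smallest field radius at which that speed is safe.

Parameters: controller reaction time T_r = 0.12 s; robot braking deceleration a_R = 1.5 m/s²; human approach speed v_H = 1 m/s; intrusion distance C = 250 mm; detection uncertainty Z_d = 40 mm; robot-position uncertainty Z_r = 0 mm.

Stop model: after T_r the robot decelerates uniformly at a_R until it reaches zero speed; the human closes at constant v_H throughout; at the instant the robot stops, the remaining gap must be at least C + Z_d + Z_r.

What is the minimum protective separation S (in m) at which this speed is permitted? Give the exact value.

T_s = v_R/a_R = (12/5)/(3/2) = 1.6000 s
reaction-phase robot travel = 2.4000·0.1200 = 0.2880 m
robot under decel: 2.4000²/(2·1.5000) = 1.9200 m
human closes 1.0000·1.7200 = 1.7200 m
C+Z_d+Z_r = 0.2500+0.0400+0.0000 = 0.2900 m
S_min ≈ 0.2880+1.9200+1.7200+0.2900  ⇒  S_min = 2109/500 m

S_min = 2109/500 m = 4.2180 m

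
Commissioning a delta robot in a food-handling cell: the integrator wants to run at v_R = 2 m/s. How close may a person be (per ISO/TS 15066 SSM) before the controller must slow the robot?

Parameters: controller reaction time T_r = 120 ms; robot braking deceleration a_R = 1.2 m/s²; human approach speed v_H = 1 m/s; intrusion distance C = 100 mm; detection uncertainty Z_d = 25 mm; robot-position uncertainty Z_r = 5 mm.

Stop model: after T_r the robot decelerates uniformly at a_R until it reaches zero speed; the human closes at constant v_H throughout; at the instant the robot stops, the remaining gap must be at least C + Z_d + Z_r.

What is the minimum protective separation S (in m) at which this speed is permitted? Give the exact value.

S_min = 1147/300 m = 3.8233 m

stop time T_s = 2/(6/5) = 1.6667 s
robot covers v_R·T_r = 2.0000·0.1200 = 0.2400 m before braking
braking distance = 2.0000²/(2·1.2000) = 1.6667 m
person approaches 1.0000·(0.1200+1.6667) = 1.7867 m
residual clearance needed = 0.1000+0.0250+0.0050 = 0.1300 m
S_min ≈ 0.2400+1.6667+1.7867+0.1300  ⇒  S_min = 1147/300 m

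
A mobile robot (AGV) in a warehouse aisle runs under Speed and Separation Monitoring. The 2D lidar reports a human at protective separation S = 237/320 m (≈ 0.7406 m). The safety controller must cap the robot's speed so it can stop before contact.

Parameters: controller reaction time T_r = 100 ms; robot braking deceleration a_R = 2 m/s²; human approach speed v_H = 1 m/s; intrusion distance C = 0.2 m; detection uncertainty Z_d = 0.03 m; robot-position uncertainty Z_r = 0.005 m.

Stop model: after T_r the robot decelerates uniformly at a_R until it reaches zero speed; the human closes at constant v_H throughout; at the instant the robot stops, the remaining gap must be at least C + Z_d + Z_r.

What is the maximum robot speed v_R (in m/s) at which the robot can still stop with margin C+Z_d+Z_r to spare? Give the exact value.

collect terms ⇒ (1/4)·v_R² + (3/5)·v_R + (-649/1600) = 0
  disc = (3/5)² − 4·(1/4)·(-649/1600) = 49/64 ; √disc = 7/8
  v_R = (−(3/5) + 7/8) / (2·(1/4)) = 11/20 m/s
check:
stop time T_s = (11/20)/2 = 0.2750 s
robot in T_r: 0.5500·0.1000 = 0.0550 m
braking distance = 0.5500²/(2·2.0000) = 0.0756 m
person approaches 1.0000·(0.1000+0.2750) = 0.3750 m
margins: 0.2000+0.0300+0.0050 = 0.2350 m
sum ≈ 0.0550+0.0756+0.3750+0.2350 ≈ 0.7406 m = S ✓

v_R_max = 11/20 m/s = 0.5500 m/s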